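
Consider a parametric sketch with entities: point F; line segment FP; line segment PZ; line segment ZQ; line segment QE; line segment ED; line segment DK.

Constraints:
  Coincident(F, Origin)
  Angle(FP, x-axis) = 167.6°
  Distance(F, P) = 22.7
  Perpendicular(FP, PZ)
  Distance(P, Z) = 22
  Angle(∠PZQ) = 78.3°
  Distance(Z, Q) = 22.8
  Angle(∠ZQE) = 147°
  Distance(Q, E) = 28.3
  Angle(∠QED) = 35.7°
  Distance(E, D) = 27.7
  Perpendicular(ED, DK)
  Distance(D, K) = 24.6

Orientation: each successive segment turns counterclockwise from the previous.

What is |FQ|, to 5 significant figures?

17.380

F is at the origin; FP runs at 167.6° with length 22.7, so P = (-22.170, 4.8745). The perpendicularity gives PZ at right angles to FP, so PZ runs at -102.40°; with |PZ| = 22.0, Z = (-26.895, -16.612). ∠PZQ = 78.3° gives ZQ at -0.70000° from the x-axis; with |ZQ| = 22.8, Q = (-4.0963, -16.891). Then |FQ| = |Q − F| = 17.380.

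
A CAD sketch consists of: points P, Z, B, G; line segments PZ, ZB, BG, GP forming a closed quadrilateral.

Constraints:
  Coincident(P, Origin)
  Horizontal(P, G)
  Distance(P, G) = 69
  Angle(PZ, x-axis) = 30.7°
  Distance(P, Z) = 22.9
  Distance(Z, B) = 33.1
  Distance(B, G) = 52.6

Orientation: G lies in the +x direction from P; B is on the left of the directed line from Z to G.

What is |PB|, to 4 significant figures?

54.10

P is at the origin; PG is horizontal with |PG| = 69.0 and G in +x, so G = (69.0, 0). PZ runs at 30.7° with |PZ| = 22.9, so Z = (19.69, 11.69). B is determined by |ZB| = 33.1 and |BG| = 52.6 together: it lies at the intersection of circle(Z, 33.1) and circle(G, 52.6). With |ZG| = 50.68, the foot of the radical line on ZG is 8.850 from Z and the perpendicular offset is √(33.1² − 8.850²) = 31.89. Taking the left-of-ZG solution: B = (35.66, 40.68).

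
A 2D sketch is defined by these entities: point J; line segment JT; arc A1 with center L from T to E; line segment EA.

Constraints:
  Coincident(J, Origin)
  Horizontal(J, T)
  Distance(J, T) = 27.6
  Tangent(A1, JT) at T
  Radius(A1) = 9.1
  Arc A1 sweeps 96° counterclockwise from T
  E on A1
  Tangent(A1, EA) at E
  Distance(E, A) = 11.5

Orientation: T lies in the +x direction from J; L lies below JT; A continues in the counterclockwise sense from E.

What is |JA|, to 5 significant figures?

29.187

J is at the origin; JT is horizontal with |JT| = 27.6 and T on the +x side, so T = (27.600, 0.0000). Tangency of A1 to JT means the radius LT is perpendicular to JT, so L = T + (0, -9.1) = (27.600, -9.1000). On A1, T sits at bearing 90° from L; a 96° counterclockwise sweep puts E at bearing 186°, so E = L + 9.1·(cos 186°, sin 186°) = (18.550, -10.051). Since A1 is tangent to EA there, LE ⟂ EA, so EA runs along (−sin 186°, cos 186°); with |EA| = 11.5, A = (19.752, -21.488). Then |JA| = |A − J| = 29.187.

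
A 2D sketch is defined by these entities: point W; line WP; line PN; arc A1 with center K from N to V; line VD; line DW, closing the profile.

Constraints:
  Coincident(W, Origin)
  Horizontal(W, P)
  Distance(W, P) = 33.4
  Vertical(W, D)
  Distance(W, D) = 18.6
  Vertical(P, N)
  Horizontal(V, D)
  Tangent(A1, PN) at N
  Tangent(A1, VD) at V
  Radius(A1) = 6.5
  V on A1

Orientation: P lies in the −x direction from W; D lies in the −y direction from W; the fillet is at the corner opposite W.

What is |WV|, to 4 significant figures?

32.70

W is at the origin; W and P share the same y with |WP| = 33.4 and P on the −x side, so P = (-33.40, 0.000). WD is vertical with |WD| = 18.6 and D on the −y side, so D = (0.000, -18.60). The virtual corner opposite W is at (-33.40, -18.60). Tangency of A1 to PN means the radius KN is perpendicular to PN and A1 meets VD tangentially, so KV is at right angles to VD, with radius 6.5, so the center K sits 6.5 in from both sides at K = (-26.90, -12.10). That places the tangent points at N = (-33.40, -12.10) on PN and V = (-26.90, -18.60) on VD. Then |WV| = |V − W| = 32.70.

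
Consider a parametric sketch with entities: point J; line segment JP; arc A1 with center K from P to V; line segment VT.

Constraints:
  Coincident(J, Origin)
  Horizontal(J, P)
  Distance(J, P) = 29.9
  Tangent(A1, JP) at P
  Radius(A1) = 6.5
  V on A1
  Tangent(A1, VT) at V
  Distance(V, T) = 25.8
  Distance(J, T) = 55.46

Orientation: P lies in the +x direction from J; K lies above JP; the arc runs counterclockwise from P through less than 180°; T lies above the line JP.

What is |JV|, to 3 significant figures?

35.3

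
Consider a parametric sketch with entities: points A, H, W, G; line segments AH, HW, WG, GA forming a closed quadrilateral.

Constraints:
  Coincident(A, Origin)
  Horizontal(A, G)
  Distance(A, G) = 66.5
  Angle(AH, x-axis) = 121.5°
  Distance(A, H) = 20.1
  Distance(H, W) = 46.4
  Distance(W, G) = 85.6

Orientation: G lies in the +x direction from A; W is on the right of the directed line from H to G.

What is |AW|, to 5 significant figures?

32.316

Checks: |HW| = 46.40 ✓; |WG| = 85.60 ✓.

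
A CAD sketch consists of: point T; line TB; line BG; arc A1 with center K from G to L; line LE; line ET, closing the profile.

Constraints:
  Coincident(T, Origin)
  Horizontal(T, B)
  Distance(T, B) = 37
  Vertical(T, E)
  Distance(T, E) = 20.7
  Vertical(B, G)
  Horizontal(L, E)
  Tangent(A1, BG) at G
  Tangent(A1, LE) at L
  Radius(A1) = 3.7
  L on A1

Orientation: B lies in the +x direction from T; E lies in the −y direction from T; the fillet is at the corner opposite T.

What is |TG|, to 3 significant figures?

40.7

T is at the origin; T and B share the same y with |TB| = 37.0 and B on the +x side, so B = (37.0, 0.00). T and E share the same x with |TE| = 20.7 and E on the −y side, so E = (0.00, -20.7). The virtual corner opposite T is at (37.0, -20.7). A1 meets BG tangentially, so KG is at right angles to BG and the tangent condition forces KL to be normal to LE, with radius 3.7, so the center K sits 3.7 in from both sides at K = (33.3, -17.0). That places the tangent points at G = (37.0, -17.0) on BG and L = (33.3, -20.7) on LE. Then |TG| = |G − T| = 40.7.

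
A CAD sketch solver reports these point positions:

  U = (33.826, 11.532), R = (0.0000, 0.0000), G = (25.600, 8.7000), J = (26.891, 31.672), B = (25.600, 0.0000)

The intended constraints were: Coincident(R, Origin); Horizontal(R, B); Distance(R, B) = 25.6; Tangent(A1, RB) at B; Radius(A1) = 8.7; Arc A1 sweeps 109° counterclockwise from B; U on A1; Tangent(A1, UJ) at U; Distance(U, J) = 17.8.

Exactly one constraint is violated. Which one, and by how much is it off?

Distance(U, J) = 17.8 — off by 3.50.

R = (0.00, 0.00) ✓; R.y = 0.00, B.y = 0.00 ✓; |RB| = 25.60 ✓; ∠(GB, BR) = 90.00° ✓; |GB| = 8.700 ✓; bearing(G→U) − bearing(G→B) = 109.0° ✓; |GU| = 8.700 ✓; ∠(GU, UJ) = 90.00° ✓; |UJ| = 21.30 ✗.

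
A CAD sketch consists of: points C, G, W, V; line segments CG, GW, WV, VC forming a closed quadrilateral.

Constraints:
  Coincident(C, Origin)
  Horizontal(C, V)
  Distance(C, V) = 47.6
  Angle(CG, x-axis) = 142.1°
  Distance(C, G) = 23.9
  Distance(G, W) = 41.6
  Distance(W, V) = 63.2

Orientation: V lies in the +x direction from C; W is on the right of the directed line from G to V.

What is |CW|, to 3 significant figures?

27.8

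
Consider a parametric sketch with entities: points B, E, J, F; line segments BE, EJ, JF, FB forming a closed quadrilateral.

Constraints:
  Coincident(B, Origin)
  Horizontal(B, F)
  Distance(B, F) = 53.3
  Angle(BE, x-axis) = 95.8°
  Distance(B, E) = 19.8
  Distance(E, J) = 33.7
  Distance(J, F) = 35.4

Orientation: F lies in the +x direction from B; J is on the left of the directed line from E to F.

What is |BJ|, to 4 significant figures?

41.20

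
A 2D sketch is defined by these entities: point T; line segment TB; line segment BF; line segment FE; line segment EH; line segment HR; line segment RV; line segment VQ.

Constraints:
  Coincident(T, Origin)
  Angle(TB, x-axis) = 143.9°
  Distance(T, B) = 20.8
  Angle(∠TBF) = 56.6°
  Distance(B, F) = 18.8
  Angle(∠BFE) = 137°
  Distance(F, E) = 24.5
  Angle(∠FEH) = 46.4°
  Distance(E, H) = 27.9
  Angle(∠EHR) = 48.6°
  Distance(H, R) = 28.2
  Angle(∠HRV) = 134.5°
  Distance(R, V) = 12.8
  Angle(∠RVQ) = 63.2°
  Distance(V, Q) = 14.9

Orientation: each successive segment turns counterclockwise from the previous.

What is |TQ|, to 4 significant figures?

23.96

T is at the origin; TB runs at 143.9° with length 20.8, so B = (-16.81, 12.26). ∠TBF = 56.6° gives BF at -92.70° from the x-axis; with |BF| = 18.8, F = (-17.69, -6.524). ∠BFE = 137.0° gives FE at -49.70° from the x-axis; with |FE| = 24.5, E = (-1.845, -25.21). ∠FEH = 46.4° gives EH at 83.90° from the x-axis; with |EH| = 27.9, H = (1.119, 2.533). ∠EHR = 48.6° gives HR at -144.7° from the x-axis; with |HR| = 28.2, R = (-21.90, -13.76). ∠HRV = 134.5° gives RV at -99.20° from the x-axis; with |RV| = 12.8, V = (-23.94, -26.40). ∠RVQ = 63.2° gives VQ at 17.60° from the x-axis; with |VQ| = 14.9, Q = (-9.740, -21.89). Then |TQ| = |Q − T| = 23.96.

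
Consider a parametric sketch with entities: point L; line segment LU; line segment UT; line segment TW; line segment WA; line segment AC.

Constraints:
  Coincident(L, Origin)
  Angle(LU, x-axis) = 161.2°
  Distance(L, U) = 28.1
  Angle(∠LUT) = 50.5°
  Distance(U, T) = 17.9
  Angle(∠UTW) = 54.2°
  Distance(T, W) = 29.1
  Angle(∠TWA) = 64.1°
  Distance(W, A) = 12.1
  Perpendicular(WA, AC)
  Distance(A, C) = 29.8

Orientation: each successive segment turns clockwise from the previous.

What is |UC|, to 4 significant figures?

21.41

L is at the origin; LU runs at 161.2° with length 28.1, so U = (-26.60, 9.056). ∠LUT = 50.5° gives UT at 31.70° from the x-axis; with |UT| = 17.9, T = (-11.37, 18.46). ∠UTW = 54.2° gives TW at -94.10° from the x-axis; with |TW| = 29.1, W = (-13.45, -10.56). ∠TWA = 64.1° gives WA at 150.0° from the x-axis; with |WA| = 12.1, A = (-23.93, -4.514). The perpendicularity gives AC at right angles to WA, so AC runs at 60.00°; with |AC| = 29.8, C = (-9.031, 21.29). Then |UC| = |C − U| = 21.41.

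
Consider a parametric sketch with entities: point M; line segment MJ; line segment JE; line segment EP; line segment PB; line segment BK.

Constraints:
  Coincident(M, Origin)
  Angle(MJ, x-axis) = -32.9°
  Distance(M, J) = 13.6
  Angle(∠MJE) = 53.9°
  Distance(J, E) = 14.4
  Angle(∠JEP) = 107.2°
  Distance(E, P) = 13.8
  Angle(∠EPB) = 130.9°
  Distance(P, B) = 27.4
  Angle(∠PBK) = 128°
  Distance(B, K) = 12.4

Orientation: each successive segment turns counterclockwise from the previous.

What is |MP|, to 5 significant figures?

10.695

∠MJE = 53.9° gives JE at 93.200° from the x-axis; with |JE| = 14.4, E = (10.615, 6.9904). ∠JEP = 107.2° gives EP at 166.00° from the x-axis; with |EP| = 13.8, P = (-2.7751, 10.329). Then |MP| = |P − M| = 10.695.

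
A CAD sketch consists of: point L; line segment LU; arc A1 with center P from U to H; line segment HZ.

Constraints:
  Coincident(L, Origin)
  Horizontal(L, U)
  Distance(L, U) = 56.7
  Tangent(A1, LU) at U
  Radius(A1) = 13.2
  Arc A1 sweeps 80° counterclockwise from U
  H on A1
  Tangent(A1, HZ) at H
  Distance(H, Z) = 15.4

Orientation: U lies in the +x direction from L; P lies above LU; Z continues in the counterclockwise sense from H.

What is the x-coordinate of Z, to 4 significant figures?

72.37

L is at the origin; L and U share the same y with |LU| = 56.7 and U on the +x side, so U = (56.70, 0.000). The tangent condition forces PU to be normal to LU, so P = U + (0, 13.2) = (56.70, 13.20). On A1, U sits at bearing -90° from P; an 80° counterclockwise sweep puts H at bearing -10°, so H = P + 13.2·(cos -10°, sin -10°) = (69.70, 10.91). Since A1 is tangent to HZ there, PH ⟂ HZ, so HZ runs along (−sin -10°, cos -10°); with |HZ| = 15.4, Z = (72.37, 26.07). So Z.x = 72.37.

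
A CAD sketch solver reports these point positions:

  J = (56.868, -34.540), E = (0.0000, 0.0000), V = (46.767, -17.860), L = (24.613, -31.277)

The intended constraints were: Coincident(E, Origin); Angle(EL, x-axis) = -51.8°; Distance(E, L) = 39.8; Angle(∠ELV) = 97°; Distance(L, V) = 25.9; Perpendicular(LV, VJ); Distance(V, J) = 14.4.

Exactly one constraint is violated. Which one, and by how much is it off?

Distance(V, J) = 14.4 — off by 5.10.

E = (0.00, 0.00) ✓; EL at -51.80° ✓; |EL| = 39.80 ✓; ∠ELV = 97.00° ✓; |LV| = 25.90 ✓; ∠(LV, VJ) = 90.00° ✓; |VJ| = 19.50 ✗.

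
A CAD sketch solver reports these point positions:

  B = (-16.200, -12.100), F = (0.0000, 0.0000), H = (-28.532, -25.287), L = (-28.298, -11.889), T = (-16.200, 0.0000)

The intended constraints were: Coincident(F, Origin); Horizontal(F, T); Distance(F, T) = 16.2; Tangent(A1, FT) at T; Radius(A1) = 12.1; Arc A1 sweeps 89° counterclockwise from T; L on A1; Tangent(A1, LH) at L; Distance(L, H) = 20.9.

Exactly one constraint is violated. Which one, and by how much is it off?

Distance(L, H) = 20.9 — off by 7.50.

F = (0.00, 0.00) ✓; F.y = 0.00, T.y = 0.00 ✓; |FT| = 16.20 ✓; ∠(BT, TF) = 90.00° ✓; |BT| = 12.10 ✓; bearing(B→L) − bearing(B→T) = 89.00° ✓; |BL| = 12.10 ✓; ∠(BL, LH) = 90.00° ✓; |LH| = 13.40 ✗.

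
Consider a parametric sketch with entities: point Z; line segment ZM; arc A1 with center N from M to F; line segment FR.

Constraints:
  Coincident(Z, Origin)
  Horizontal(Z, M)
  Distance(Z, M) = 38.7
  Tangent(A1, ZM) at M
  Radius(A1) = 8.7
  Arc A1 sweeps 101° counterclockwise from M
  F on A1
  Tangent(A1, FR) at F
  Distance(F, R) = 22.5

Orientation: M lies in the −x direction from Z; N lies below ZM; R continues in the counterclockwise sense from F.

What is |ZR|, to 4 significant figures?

53.83

On A1, M sits at bearing 90° from N; a 101° counterclockwise sweep puts F at bearing 191°, so F = N + 8.7·(cos 191°, sin 191°) = (-47.24, -10.36). Tangency of A1 to FR means the radius NF is perpendicular to FR, so FR runs along (−sin 191°, cos 191°); with |FR| = 22.5, R = (-42.95, -32.45). Then |ZR| = |R − Z| = 53.83.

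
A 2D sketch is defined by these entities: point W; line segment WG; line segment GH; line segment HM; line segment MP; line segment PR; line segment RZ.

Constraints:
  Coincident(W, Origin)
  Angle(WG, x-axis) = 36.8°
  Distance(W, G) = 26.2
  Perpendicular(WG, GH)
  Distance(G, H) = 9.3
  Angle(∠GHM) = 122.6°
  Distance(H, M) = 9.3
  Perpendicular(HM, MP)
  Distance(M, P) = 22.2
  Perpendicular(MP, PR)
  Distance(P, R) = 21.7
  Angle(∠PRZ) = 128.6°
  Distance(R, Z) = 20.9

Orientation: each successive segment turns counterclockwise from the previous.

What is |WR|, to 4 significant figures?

29.46

HM ⟂ MP, so MP runs at -85.80°; with |MP| = 22.2, P = (7.759, 0.3197). The perpendicularity gives PR at right angles to MP, so PR runs at 4.200°; with |PR| = 21.7, R = (29.40, 1.909). Then |WR| = |R − W| = 29.46.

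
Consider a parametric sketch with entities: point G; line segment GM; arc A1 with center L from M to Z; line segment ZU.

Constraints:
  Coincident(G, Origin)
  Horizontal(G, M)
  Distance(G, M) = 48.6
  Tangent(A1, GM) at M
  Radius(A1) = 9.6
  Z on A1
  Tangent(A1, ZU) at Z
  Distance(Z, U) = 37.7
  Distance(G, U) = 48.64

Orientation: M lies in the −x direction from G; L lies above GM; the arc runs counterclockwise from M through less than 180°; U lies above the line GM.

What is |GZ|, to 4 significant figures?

40.13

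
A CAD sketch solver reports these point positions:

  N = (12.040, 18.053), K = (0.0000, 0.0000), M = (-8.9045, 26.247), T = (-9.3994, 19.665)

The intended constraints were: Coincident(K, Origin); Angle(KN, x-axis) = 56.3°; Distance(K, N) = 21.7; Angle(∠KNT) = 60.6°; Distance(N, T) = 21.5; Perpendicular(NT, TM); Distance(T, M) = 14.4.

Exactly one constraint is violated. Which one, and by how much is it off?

Distance(T, M) = 14.4 — off by 7.80.

K = (0.00, 0.00) ✓; KN at 56.30° ✓; |KN| = 21.70 ✓; ∠KNT = 60.60° ✓; |NT| = 21.50 ✓; ∠(NT, TM) = 90.00° ✓; |TM| = 6.601 ✗.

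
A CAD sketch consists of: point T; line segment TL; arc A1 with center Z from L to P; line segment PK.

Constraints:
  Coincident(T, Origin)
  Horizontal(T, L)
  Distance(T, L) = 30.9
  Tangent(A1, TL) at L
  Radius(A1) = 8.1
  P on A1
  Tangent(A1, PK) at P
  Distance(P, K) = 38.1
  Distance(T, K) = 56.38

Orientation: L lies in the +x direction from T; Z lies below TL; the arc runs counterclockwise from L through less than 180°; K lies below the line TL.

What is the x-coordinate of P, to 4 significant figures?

22.98

Checks: |ZP| = 8.100 ✓; ∠(ZP, PK) = 90.00° ✓; |PK| = 38.10 ✓; |TK| = 56.38 ✓.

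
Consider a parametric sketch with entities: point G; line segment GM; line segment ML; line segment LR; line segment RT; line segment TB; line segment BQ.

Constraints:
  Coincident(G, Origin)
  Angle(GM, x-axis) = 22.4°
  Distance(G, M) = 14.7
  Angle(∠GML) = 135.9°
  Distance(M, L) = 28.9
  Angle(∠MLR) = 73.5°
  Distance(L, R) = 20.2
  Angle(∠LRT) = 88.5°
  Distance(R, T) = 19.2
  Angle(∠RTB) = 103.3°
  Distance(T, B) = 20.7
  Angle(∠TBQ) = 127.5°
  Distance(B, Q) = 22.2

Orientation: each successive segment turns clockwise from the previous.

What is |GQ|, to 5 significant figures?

46.370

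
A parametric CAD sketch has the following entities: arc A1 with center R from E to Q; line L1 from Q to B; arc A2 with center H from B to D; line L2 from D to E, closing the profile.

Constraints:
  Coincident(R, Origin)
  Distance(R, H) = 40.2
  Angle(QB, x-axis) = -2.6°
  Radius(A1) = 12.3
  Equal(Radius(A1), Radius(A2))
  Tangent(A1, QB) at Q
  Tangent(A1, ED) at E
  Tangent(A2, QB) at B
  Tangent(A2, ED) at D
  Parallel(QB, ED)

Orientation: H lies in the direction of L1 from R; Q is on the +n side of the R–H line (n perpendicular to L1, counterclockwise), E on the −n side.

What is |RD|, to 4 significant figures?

42.04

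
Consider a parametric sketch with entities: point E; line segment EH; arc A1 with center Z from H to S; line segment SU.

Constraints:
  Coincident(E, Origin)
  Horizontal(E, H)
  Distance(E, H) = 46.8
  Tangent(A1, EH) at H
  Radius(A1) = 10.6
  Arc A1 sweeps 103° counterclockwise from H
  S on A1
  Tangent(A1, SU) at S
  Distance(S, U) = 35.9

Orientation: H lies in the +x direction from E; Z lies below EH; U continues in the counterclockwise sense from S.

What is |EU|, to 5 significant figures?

65.460

On A1, H sits at bearing 90° from Z; a 103° counterclockwise sweep puts S at bearing 193°, so S = Z + 10.6·(cos 193°, sin 193°) = (36.472, -12.984). The tangent condition forces ZS to be normal to SU, so SU runs along (−sin 193°, cos 193°); with |SU| = 35.9, U = (44.547, -47.964). Then |EU| = |U − E| = 65.460.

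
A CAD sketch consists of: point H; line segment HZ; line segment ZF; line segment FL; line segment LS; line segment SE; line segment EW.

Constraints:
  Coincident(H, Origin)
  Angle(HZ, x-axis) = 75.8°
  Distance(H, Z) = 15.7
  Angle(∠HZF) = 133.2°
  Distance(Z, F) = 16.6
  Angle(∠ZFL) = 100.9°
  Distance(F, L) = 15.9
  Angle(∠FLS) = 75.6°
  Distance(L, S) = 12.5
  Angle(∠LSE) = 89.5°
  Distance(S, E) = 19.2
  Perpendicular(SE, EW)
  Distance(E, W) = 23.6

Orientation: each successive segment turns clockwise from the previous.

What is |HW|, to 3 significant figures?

45.0

H is at the origin; HZ runs at 75.8° with length 15.7, so Z = (3.85, 15.2). ∠HZF = 133.2° gives ZF at 29.0° from the x-axis; with |ZF| = 16.6, F = (18.4, 23.3). ∠ZFL = 100.9° gives FL at -50.1° from the x-axis; with |FL| = 15.9, L = (28.6, 11.1). ∠FLS = 75.6° gives LS at -154° from the x-axis; with |LS| = 12.5, S = (17.3, 5.69). ∠LSE = 89.5° gives SE at 115° from the x-axis; with |SE| = 19.2, E = (9.17, 23.1). The perpendicularity gives EW at right angles to SE, so EW runs at 25.0°; with |EW| = 23.6, W = (30.6, 33.1). Then |HW| = |W − H| = 45.0.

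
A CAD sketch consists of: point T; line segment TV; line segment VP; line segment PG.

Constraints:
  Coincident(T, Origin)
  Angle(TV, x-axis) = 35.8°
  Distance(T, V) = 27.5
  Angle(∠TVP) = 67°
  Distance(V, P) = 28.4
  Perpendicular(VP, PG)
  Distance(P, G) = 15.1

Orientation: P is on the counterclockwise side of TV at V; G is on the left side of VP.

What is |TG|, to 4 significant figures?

20.40

∠TVP = 67.0°, so VP runs at 35.8° + (180° − 67.0°) = 148.8° from the x-axis; with |VP| = 28.4, P = V + 28.4·(cos 148.8°, sin 148.8°) = (-1.988, 30.80). VP is perpendicular to PG; with |PG| = 15.1 on the left of VP, G = P + 15.1·(-0.5180, -0.8554) = (-9.810, 17.88). Then |TG| = |G − T| = 20.40.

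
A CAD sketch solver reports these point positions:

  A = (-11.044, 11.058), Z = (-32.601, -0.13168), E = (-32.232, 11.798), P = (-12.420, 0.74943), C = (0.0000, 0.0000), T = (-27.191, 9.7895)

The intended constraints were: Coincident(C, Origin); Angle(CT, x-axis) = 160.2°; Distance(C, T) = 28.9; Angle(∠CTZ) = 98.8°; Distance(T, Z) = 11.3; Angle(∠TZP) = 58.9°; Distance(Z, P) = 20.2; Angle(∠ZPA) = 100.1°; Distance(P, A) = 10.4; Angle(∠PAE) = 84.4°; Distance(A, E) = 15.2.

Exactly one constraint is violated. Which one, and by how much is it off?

Distance(A, E) = 15.2 — off by 6.00.

C = (0.00, 0.00) ✓; CT at 160.2° ✓; |CT| = 28.90 ✓; ∠CTZ = 98.80° ✓; |TZ| = 11.30 ✓; ∠TZP = 58.90° ✓; |ZP| = 20.20 ✓; ∠ZPA = 100.1° ✓; |PA| = 10.40 ✓; ∠PAE = 84.40° ✓; |AE| = 21.20 ✗.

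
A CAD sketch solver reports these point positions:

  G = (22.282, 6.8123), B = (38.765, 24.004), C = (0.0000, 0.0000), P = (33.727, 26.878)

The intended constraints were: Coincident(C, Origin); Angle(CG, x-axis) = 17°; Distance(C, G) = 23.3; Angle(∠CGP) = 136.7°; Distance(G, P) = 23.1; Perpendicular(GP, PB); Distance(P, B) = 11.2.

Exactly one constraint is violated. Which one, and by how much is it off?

Distance(P, B) = 11.2 — off by 5.40.

C = (0.00, 0.00) ✓; CG at 17.00° ✓; |CG| = 23.30 ✓; ∠CGP = 136.7° ✓; |GP| = 23.10 ✓; ∠(GP, PB) = 90.00° ✓; |PB| = 5.800 ✗.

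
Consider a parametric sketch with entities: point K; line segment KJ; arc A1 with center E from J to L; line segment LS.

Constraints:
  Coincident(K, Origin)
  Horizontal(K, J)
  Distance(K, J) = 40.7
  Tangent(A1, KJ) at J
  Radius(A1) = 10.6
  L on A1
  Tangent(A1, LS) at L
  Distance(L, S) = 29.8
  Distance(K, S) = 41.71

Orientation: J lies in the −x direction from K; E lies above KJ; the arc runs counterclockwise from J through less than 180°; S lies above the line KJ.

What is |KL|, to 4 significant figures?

31.48

Checks: |EL| = 10.60 ✓; ∠(EL, LS) = 90.00° ✓; |LS| = 29.80 ✓; |KS| = 41.71 ✓.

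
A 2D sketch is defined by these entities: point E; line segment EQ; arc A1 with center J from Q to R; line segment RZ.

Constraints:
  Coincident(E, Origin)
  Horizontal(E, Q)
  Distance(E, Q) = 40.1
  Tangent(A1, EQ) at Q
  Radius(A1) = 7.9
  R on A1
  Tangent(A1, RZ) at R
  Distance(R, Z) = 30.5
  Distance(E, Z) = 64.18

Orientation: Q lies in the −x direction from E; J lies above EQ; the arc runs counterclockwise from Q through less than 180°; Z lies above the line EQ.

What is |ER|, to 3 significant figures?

36.2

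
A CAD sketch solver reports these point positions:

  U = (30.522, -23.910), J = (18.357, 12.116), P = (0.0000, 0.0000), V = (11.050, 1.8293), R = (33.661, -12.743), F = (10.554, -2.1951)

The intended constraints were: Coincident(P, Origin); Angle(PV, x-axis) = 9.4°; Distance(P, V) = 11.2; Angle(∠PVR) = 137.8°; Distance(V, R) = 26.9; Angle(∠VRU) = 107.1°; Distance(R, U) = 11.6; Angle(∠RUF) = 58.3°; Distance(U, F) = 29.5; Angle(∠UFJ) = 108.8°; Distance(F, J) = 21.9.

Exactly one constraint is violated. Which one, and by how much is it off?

Distance(F, J) = 21.9 — off by 5.60.

P = (0.00, 0.00) ✓; PV at 9.400° ✓; |PV| = 11.20 ✓; ∠PVR = 137.8° ✓; |VR| = 26.90 ✓; ∠VRU = 107.1° ✓; |RU| = 11.60 ✓; ∠RUF = 58.30° ✓; |UF| = 29.50 ✓; ∠UFJ = 108.8° ✓; |FJ| = 16.30 ✗.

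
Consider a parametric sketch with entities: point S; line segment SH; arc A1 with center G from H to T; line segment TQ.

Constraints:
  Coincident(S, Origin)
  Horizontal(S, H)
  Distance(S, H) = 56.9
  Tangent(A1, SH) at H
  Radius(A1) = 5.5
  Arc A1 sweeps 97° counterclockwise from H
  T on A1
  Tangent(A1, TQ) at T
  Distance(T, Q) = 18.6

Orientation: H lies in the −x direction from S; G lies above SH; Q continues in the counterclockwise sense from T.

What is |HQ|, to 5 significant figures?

24.838

S is at the origin; SH is horizontal with |SH| = 56.9 and H on the −x side, so H = (-56.900, 0.0000). A1 meets SH tangentially, so GH is at right angles to SH, so G = H + (0, 5.5) = (-56.900, 5.5000). On A1, H sits at bearing -90° from G; a 97° counterclockwise sweep puts T at bearing 7°, so T = G + 5.5·(cos 7°, sin 7°) = (-51.441, 6.1703). The tangent condition forces GT to be normal to TQ, so TQ runs along (−sin 7°, cos 7°); with |TQ| = 18.6, Q = (-53.708, 24.632). Then |HQ| = |Q − H| = 24.838.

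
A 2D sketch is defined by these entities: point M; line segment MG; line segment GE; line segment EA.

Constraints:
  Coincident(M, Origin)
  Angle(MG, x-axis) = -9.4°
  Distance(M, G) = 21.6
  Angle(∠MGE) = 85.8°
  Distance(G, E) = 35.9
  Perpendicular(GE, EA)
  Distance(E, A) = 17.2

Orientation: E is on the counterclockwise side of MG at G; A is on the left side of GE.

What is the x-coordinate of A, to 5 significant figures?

7.4345

∠MGE = 85.8°, so GE runs at -9.4° + (180° − 85.8°) = 84.800° from the x-axis; with |GE| = 35.9, E = G + 35.9·(cos 84.800°, sin 84.800°) = (24.564, 32.224). The perpendicularity gives EA at right angles to GE; with |EA| = 17.2 on the left of GE, A = E + 17.2·(-0.99588, 0.090633) = (7.4345, 33.783). So A.x = 7.4345.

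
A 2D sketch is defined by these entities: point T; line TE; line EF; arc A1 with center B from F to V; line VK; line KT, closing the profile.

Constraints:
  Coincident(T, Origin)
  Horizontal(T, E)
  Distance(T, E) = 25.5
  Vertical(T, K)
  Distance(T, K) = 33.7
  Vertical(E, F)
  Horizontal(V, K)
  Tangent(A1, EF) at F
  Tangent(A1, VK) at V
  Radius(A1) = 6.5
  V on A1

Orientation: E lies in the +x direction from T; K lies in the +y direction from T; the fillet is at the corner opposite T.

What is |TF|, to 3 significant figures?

37.3

T is at the origin; T and E share the same y with |TE| = 25.5 and E on the +x side, so E = (25.5, 0.00). T and K share the same x with |TK| = 33.7 and K on the +y side, so K = (0.00, 33.7). The virtual corner opposite T is at (25.5, 33.7). Since A1 is tangent to EF there, BF ⟂ EF and the tangent condition forces BV to be normal to VK, with radius 6.5, so the center B sits 6.5 in from both sides at B = (19.0, 27.2). That places the tangent points at F = (25.5, 27.2) on EF and V = (19.0, 33.7) on VK. Then |TF| = |F − T| = 37.3.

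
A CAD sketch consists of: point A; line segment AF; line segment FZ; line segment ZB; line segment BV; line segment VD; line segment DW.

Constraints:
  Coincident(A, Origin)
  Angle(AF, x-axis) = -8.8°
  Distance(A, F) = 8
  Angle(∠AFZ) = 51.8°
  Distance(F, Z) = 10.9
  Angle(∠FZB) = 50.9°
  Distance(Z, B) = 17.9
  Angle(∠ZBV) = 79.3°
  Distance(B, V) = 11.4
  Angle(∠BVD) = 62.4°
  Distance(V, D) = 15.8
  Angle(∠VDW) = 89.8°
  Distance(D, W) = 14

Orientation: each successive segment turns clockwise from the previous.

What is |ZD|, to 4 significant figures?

3.666

A is at the origin; AF runs at -8.8° with length 8.0, so F = (7.906, -1.224). ∠AFZ = 51.8° gives FZ at -137.0° from the x-axis; with |FZ| = 10.9, Z = (-0.06593, -8.658). ∠FZB = 50.9° gives ZB at 93.90° from the x-axis; with |ZB| = 17.9, B = (-1.283, 9.201). ∠ZBV = 79.3° gives BV at -6.800° from the x-axis; with |BV| = 11.4, V = (10.04, 7.851). ∠BVD = 62.4° gives VD at -124.4° from the x-axis; with |VD| = 15.8, D = (1.110, -5.186). Then |ZD| = |D − Z| = 3.666.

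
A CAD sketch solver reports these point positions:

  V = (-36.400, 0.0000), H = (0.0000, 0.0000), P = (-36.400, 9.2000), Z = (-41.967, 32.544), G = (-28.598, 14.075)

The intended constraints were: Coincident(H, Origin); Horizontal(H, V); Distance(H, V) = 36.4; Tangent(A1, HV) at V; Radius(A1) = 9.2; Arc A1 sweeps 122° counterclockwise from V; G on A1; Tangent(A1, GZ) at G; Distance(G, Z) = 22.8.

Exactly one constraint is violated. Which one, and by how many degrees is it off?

Tangent(A1, GZ) at G — off by 3.90°.

H = (0.00, 0.00) ✓; H.y = 0.00, V.y = 0.00 ✓; |HV| = 36.40 ✓; ∠(PV, VH) = 90.00° ✓; |PV| = 9.200 ✓; bearing(P→G) − bearing(P→V) = 122.0° ✓; |PG| = 9.200 ✓; ∠(PG, GZ) = 86.10° ✗; |GZ| = 22.80 ✓.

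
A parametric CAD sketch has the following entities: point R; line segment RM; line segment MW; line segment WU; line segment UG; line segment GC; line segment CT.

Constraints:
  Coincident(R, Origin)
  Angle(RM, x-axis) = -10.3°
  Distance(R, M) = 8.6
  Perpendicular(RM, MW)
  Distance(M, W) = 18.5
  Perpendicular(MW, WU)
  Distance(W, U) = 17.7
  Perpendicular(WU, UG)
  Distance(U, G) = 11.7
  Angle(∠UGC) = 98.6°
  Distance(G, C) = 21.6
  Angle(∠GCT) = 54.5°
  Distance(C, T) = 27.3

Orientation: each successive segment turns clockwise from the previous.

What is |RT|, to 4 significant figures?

27.92

R is at the origin; RM runs at -10.3° with length 8.6, so M = (8.461, -1.538). RM ⟂ MW, so MW runs at -100.3°; with |MW| = 18.5, W = (5.154, -19.74). MW ⟂ WU, so WU runs at 169.7°; with |WU| = 17.7, U = (-12.26, -16.57). WU ⟂ UG, so UG runs at 79.70°; with |UG| = 11.7, G = (-10.17, -5.063). ∠UGC = 98.6° gives GC at -1.700° from the x-axis; with |GC| = 21.6, C = (11.42, -5.704). ∠GCT = 54.5° gives CT at -127.2° from the x-axis; with |CT| = 27.3, T = (-5.084, -27.45). Then |RT| = |T − R| = 27.92.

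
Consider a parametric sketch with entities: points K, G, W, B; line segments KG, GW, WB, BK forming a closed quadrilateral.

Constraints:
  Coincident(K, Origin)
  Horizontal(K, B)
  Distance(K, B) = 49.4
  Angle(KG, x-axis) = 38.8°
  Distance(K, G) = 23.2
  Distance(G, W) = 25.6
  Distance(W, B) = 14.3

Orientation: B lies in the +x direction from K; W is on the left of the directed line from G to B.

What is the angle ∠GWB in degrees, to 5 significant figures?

117.00°

Checks: |GW| = 25.60 ✓; |WB| = 14.30 ✓.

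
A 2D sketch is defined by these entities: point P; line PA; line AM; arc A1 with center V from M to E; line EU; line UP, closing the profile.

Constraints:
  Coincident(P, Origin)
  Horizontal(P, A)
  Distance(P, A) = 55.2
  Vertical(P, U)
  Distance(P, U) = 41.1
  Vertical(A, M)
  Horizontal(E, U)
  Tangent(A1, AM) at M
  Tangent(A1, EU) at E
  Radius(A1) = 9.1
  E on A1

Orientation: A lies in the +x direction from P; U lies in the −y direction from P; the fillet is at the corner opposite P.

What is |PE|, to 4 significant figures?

61.76

The virtual corner opposite P is at (55.20, -41.10). The tangent condition forces VM to be normal to AM and since A1 is tangent to EU there, VE ⟂ EU, with radius 9.1, so the center V sits 9.1 in from both sides at V = (46.10, -32.00). That places the tangent points at M = (55.20, -32.00) on AM and E = (46.10, -41.10) on EU. Then |PE| = |E − P| = 61.76.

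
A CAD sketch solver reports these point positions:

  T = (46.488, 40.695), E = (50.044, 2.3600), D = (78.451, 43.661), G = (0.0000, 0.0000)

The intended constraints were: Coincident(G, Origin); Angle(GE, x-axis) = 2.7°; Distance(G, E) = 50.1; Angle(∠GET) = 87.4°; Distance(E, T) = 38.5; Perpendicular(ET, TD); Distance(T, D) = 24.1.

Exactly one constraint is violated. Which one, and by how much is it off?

Distance(T, D) = 24.1 — off by 8.00.

G = (0.00, 0.00) ✓; GE at 2.700° ✓; |GE| = 50.10 ✓; ∠GET = 87.40° ✓; |ET| = 38.50 ✓; ∠(ET, TD) = 90.00° ✓; |TD| = 32.10 ✗.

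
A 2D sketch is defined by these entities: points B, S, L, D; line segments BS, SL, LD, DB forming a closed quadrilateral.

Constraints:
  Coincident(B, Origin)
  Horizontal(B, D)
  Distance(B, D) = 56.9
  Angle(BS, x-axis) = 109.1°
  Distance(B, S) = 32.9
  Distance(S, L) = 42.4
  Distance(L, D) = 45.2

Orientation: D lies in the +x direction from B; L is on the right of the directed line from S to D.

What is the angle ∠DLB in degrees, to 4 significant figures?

152.5°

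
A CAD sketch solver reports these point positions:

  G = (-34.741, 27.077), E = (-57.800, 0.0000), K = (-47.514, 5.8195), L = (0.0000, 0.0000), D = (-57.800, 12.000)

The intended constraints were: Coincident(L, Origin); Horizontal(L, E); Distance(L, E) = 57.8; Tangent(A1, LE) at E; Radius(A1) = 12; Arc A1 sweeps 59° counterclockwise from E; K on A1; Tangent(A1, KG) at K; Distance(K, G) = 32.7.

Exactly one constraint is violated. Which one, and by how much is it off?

Distance(K, G) = 32.7 — off by 7.90.

L = (0.00, 0.00) ✓; L.y = 0.00, E.y = 0.00 ✓; |LE| = 57.80 ✓; ∠(DE, EL) = 90.00° ✓; |DE| = 12.00 ✓; bearing(D→K) − bearing(D→E) = 59.00° ✓; |DK| = 12.00 ✓; ∠(DK, KG) = 90.00° ✓; |KG| = 24.80 ✗.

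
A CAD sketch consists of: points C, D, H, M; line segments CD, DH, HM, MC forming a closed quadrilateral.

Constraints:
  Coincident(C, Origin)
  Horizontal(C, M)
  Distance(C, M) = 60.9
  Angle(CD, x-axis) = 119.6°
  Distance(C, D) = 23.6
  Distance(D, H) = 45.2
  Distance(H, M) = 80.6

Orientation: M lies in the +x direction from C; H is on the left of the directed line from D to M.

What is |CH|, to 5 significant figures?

61.636

Checks: C.y = 0.00, M.y = 0.00 ✓; |DH| = 45.20 ✓; |HM| = 80.60 ✓.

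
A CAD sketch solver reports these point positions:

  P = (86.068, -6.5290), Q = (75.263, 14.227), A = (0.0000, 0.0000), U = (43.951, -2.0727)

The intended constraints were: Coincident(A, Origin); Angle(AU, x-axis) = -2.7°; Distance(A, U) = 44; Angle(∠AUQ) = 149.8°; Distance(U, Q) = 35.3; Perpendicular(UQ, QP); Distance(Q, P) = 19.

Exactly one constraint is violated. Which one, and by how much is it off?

Distance(Q, P) = 19 — off by 4.40.

A = (0.00, 0.00) ✓; AU at -2.700° ✓; |AU| = 44.00 ✓; ∠AUQ = 149.8° ✓; |UQ| = 35.30 ✓; ∠(UQ, QP) = 90.00° ✓; |QP| = 23.40 ✗.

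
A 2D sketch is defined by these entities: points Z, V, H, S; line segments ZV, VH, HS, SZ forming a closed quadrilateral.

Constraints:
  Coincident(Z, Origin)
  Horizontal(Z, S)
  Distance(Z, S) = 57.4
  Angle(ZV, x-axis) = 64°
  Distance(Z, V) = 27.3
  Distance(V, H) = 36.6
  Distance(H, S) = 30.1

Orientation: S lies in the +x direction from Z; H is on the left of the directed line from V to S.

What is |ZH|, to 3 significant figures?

56.2

Checks: Z.y = 0.00, S.y = 0.00 ✓; |VH| = 36.60 ✓; |HS| = 30.10 ✓.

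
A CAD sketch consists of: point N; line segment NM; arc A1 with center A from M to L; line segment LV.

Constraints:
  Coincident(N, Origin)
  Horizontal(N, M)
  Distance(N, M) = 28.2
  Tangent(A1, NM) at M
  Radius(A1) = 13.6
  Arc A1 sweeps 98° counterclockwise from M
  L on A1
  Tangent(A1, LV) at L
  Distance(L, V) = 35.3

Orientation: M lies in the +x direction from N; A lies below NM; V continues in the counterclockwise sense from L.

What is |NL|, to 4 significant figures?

21.38

The tangent condition forces AM to be normal to NM, so A = M + (0, -13.6) = (28.20, -13.60). On A1, M sits at bearing 90° from A; a 98° counterclockwise sweep puts L at bearing 188°, so L = A + 13.6·(cos 188°, sin 188°) = (14.73, -15.49). Then |NL| = |L − N| = 21.38.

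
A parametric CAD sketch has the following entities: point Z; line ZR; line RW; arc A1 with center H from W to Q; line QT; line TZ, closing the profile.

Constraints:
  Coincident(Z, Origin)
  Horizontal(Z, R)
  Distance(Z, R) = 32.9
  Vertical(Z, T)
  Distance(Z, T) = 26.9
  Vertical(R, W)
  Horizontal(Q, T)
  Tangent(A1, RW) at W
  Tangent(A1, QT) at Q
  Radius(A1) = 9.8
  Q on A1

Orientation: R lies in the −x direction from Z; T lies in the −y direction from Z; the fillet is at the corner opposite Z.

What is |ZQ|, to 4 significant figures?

35.46

Z is at the origin; ZR is horizontal with |ZR| = 32.9 and R on the −x side, so R = (-32.90, 0.000). ZT is vertical with |ZT| = 26.9 and T on the −y side, so T = (0.000, -26.90). The virtual corner opposite Z is at (-32.90, -26.90). A1 meets RW tangentially, so HW is at right angles to RW and since A1 is tangent to QT there, HQ ⟂ QT, with radius 9.8, so the center H sits 9.8 in from both sides at H = (-23.10, -17.10). That places the tangent points at W = (-32.90, -17.10) on RW and Q = (-23.10, -26.90) on QT. Then |ZQ| = |Q − Z| = 35.46.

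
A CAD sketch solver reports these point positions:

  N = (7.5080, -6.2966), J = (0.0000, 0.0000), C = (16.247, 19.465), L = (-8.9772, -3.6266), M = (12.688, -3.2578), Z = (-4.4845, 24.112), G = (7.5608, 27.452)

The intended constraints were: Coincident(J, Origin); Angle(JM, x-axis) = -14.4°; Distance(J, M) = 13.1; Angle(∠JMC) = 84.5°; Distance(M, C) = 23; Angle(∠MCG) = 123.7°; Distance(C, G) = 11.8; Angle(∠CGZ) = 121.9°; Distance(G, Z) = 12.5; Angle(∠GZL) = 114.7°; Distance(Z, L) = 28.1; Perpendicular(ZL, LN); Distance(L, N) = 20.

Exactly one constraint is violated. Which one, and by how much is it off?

Distance(L, N) = 20 — off by 3.30.

J = (0.00, 0.00) ✓; JM at -14.40° ✓; |JM| = 13.10 ✓; ∠JMC = 84.50° ✓; |MC| = 23.00 ✓; ∠MCG = 123.7° ✓; |CG| = 11.80 ✓; ∠CGZ = 121.9° ✓; |GZ| = 12.50 ✓; ∠GZL = 114.7° ✓; |ZL| = 28.10 ✓; ∠(ZL, LN) = 90.00° ✓; |LN| = 16.70 ✗.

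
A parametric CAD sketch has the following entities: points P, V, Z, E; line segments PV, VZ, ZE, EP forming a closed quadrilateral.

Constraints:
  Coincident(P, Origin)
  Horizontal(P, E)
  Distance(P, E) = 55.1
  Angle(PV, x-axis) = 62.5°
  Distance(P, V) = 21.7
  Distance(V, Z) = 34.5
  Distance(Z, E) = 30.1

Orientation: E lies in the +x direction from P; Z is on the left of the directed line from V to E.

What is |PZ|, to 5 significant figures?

51.562

P is at the origin; PE is horizontal with |PE| = 55.1 and E in +x, so E = (55.1, 0). PV runs at 62.5° with |PV| = 21.7, so V = (10.020, 19.248). Z is determined by |VZ| = 34.5 and |ZE| = 30.1 together: it lies at the intersection of circle(V, 34.5) and circle(E, 30.1). With |VE| = 49.017, the foot of the radical line on VE is 27.408 from V and the perpendicular offset is √(34.5² − 27.408²) = 20.953. Taking the left-of-VE solution: Z = (43.454, 27.756).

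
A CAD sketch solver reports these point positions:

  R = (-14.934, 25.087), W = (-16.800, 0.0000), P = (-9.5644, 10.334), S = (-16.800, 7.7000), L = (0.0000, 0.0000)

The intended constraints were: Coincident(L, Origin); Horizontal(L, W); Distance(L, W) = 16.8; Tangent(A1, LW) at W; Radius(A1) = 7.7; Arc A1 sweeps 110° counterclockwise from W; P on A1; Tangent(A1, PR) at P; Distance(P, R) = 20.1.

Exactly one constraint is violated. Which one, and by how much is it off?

Distance(P, R) = 20.1 — off by 4.40.

L = (0.00, 0.00) ✓; L.y = 0.00, W.y = 0.00 ✓; |LW| = 16.80 ✓; ∠(SW, WL) = 90.00° ✓; |SW| = 7.700 ✓; bearing(S→P) − bearing(S→W) = 110.0° ✓; |SP| = 7.700 ✓; ∠(SP, PR) = 90.00° ✓; |PR| = 15.70 ✗.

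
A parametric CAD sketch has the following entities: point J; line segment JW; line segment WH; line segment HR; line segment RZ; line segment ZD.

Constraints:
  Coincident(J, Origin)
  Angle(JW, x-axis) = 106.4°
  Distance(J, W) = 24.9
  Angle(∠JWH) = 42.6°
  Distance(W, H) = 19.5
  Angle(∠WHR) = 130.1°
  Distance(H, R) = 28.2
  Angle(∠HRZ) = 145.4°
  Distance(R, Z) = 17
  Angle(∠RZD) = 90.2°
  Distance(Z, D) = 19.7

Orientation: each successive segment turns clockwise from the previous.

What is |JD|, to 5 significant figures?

23.634

J is at the origin; JW runs at 106.4° with length 24.9, so W = (-7.0303, 23.887). ∠JWH = 42.6° gives WH at -31.000° from the x-axis; with |WH| = 19.5, H = (9.6845, 13.844). ∠WHR = 130.1° gives HR at -80.900° from the x-axis; with |HR| = 28.2, R = (14.145, -14.001). ∠HRZ = 145.4° gives RZ at -115.50° from the x-axis; with |RZ| = 17.0, Z = (6.8258, -29.345). ∠RZD = 90.2° gives ZD at 154.70° from the x-axis; with |ZD| = 19.7, D = (-10.985, -20.926). Then |JD| = |D − J| = 23.634.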